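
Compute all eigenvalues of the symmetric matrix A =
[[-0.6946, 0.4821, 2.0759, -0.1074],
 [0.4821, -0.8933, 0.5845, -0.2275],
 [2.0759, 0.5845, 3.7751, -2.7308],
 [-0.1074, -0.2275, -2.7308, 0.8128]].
sigma(A) ≈ {-2, -1, 0, 6}

A is real symmetric, so its spectrum consists of real eigenvalues. Expanding the characteristic polynomial of the displayed matrix gives
  det(λ I - A) = p(λ) = λ^4 + (-3)λ^3 + (-16)λ^2 + (-12)λ + (0).
Solving p(λ) = 0 yields eigenvalues ≈ -2, -1, 0, 6. (A is shown rounded to 4 decimals, so these recover the underlying integer eigenvalues to within that precision.)
Verification: the trace of A = 3 equals the sum of eigenvalues 3, and det(A) ≈ -0.0002 matches the eigenvalue product 0.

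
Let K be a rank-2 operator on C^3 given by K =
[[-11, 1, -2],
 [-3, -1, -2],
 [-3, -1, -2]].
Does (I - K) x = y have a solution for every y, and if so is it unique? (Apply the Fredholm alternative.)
(I - K) is invertible (det(I - K) = 45 ≠ 0), so for every y in C^3 the equation (I - K) x = y has a unique solution.

K has rank 2 and factors as K = U V^T = u1 v1^T + u2 v2^T with u1 = (3, 1, 1), v1 = (-3, -1, -2), u2 = (2, 0, 0), v2 = (-1, 2, 2) (multiplying out reproduces the displayed K). The nonzero eigenvalues of U V^T coincide with those of the 2 x 2 matrix G = V^T U = [[v1·u1, v1·u2], [v2·u1, v2·u2]] = [[-12, -6], [1, -2]], and by the Sylvester determinant identity det(I_3 - U V^T) = det(I_2 - V^T U) = det([[13, 6], [-1, 3]]) = (13)(3) - (6)(-1) = 45. (Direct check: I - K =
[[12, -1, 2],
 [3, 2, 2],
 [3, 1, 3]]
has determinant 45.) The finite-dimensional Fredholm alternative says: either (I - K) is invertible, or ker(I - K) ≠ {0} and then range(I - K) = ker((I - K)^*)^⊥, with dim ker(I - K) = dim ker((I - K)^*). Since det(I - K) ≠ 0, 1 is not an eigenvalue of K and ker(I - K) = {0}, so we are in the first case: for every y there is a unique x = (I - K)^(-1) y. (Explicitly, by the Woodbury identity, (I - U V^T)^(-1) = I + U (I_2 - G)^(-1) V^T.)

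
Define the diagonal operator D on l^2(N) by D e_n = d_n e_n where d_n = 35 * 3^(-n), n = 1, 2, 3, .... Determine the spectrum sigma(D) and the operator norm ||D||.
sigma(D) = {35 * 3^(-n) : n ≥ 1} ∪ {0}; ||D|| = 35/3

A bounded diagonal operator on l^2 with diagonal entries d_n has spectrum equal to the closure of {d_n : n ≥ 1}: every d_n is an eigenvalue (with eigenvector e_n), so {d_n} ⊂ sigma(D); the spectrum is closed, so its closure is too; and for lambda not in the closure, (D - lambda I) has bounded inverse (the diagonal entries 1/(d_n - lambda) are bounded). For our sequence d_n = 35 * 3^(-n), n = 1, 2, 3, ...:
  - {d_n} = {35 * 3^(-n) : n ≥ 1}; the only limit point is 0
  - closure = {35 * 3^(-n) : n ≥ 1} ∪ {0}
For the norm: a diagonal operator has ||D|| = sup_n |d_n|. Here d_n = 35 * 3^(-n) is positive and decreasing, so sup_n |d_n| = d_1 = 35/3. So ||D|| = 35/3.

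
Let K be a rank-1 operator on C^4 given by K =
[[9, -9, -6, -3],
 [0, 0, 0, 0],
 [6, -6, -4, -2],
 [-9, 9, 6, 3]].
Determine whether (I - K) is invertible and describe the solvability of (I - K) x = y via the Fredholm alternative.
(I - K) is invertible (det(I - K) = -7 ≠ 0), so for every y in C^4 the equation (I - K) x = y has a unique solution.

K has rank 1, so it is an outer product K = u v^T: every row of K is a multiple of one row vector. Reading off the entries, u = (-3, 0, -2, 3) and v = (-3, 3, 2, 1) (row i of K equals u_i·v^T). A rank-one matrix u v^T satisfies K u = u (v·u) and kills the (3)-dimensional subspace v^⊥, so its characteristic polynomial is lambda^3 (lambda - v·u) with v·u = tr K = 8. Hence the eigenvalues of I - K are 1 (multiplicity 3) and 1 - (8) = -7, so det(I - K) = -7. (Direct check: I - K =
[[-8, 9, 6, 3],
 [0, 1, 0, 0],
 [-6, 6, 5, 2],
 [9, -9, -6, -2]]
has determinant -7.) The finite-dimensional Fredholm alternative says: either (I - K) is invertible, or ker(I - K) ≠ {0} and then range(I - K) = ker((I - K)^*)^⊥, with dim ker(I - K) = dim ker((I - K)^*). Since det(I - K) ≠ 0, 1 is not an eigenvalue of K and ker(I - K) = {0}, so we are in the first case: for every y there is a unique x = (I - K)^(-1) y. Explicitly, by the Sherman–Morrison formula, (I - u v^T)^(-1) = I + u v^T/(1 - v·u), i.e. (I - K)^(-1) = I + K/(-7).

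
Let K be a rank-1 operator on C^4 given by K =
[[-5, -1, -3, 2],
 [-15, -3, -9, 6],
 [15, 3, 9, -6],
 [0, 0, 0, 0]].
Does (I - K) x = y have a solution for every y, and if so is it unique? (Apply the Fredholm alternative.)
(I - K) is singular (det(I - K) = 0, i.e. 1 ∈ sigma(K)). (I - K) x = y is solvable iff y ⊥ ker((I - K)^*) = span{(-5, -1, -3, 2)}, i.e. iff -5y_1 - y_2 - 3y_3 + 2y_4 = 0. When solvable, the solutions are x = y + c·(1, 3, -3, 0), c arbitrary (ker(I - K) = span{(1, 3, -3, 0)}, dimension 1).

K has rank 1, so it is an outer product K = u v^T: every row of K is a multiple of one row vector. Reading off the entries, u = (1, 3, -3, 0) and v = (-5, -1, -3, 2) (row i of K equals u_i·v^T). A rank-one matrix u v^T satisfies K u = u (v·u) and kills the (3)-dimensional subspace v^⊥, so its characteristic polynomial is lambda^3 (lambda - v·u) with v·u = tr K = 1. Hence the eigenvalues of I - K are 1 (multiplicity 3) and 1 - (1) = 0, so det(I - K) = 0. (Direct check: I - K =
[[6, 1, 3, -2],
 [15, 4, 9, -6],
 [-15, -3, -8, 6],
 [0, 0, 0, 1]]
has determinant 0.) So 1 is an eigenvalue of K and (I - K) is not invertible. The finite-dimensional Fredholm alternative says: either (I - K) is invertible, or ker(I - K) ≠ {0} and then range(I - K) = ker((I - K)^*)^⊥, with dim ker(I - K) = dim ker((I - K)^*). We are in the second case, so we need both kernels. Kernel of I - K: (I - K) u = u - u (v·u) = u - u = 0, so ker(I - K) = span{u} = span{(1, 3, -3, 0)} (it is exactly 1-dimensional because rank(I - K) = 3). Kernel of the adjoint: K is real, so (I - K)^* = I - K^T = I - v u^T, and (I - v u^T) v = v - v (u·v) = 0; hence ker((I - K)^*) = span{v} = span{(-5, -1, -3, 2)}. Therefore (I - K) x = y is solvable iff <y, v> = 0, i.e. iff -5y_1 - y_2 - 3y_3 + 2y_4 = 0. When this holds, K y = u (v·y) = 0, so (I - K) y = y and x = y is a particular solution; the full solution set is the line x = y + c·u = y + c·(1, 3, -3, 0), c ∈ C.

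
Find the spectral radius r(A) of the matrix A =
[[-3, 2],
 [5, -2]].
r(A) = (5 + sqrt(41))/2 ≈ 5.7016

The eigenvalues of A are the roots of its characteristic polynomial. With M = A (coefficients from the trace and determinant):
  p(λ) = det(λ I - M) = λ^2 + 5λ - 4.
For λ^2 + 5λ - 4 the discriminant is 41. It is nonnegative but not a perfect square, so the roots are real and irrational: λ = (-5 ± sqrt(41))/2 ≈ 0.7016, -5.7016.
Thus the eigenvalues (to 4 decimals) are 0.7016 (modulus 0.7016); -5.7016 (modulus 5.7016). The spectral radius is the largest modulus: r(A) = (5 + sqrt(41))/2 ≈ 5.7016. (Cross-check: r(A) ≤ ||A||_2 ≈ 6.451; equality holds whenever A is normal, though it can also hold for some non-normal A.)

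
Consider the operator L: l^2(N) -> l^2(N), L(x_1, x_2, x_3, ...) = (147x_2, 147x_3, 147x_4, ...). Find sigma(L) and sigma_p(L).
sigma(L) = closed disk {z in C : |z| ≤ 147}; sigma_p(L) = open disk {z in C : |z| < 147}

Note L = 147·V where V is the unit left shift (V x)_k = x_{k+1}; so sigma(L) = 147·sigma(V) and ||L|| = 147||V||. ||L x||^2 = 21609sum_{k≥2} |x_k|^2 ≤ 21609||x||^2, with equality on {x : x_1 = 0}, so ||L|| = 147. For any lambda with |lambda| < 147, set r = lambda/147 (|r| < 1); the vector x = (1, r, r^2, ...) is in l^2 and satisfies L x = 147(r, r^2, ...) = lambda x, so lambda is an eigenvalue. On the boundary |lambda| = 147 the geometric series diverges, so no l^2 eigenvector exists, but these lambda lie in the approximate point spectrum. Hence sigma(L) is the closed disk of radius 147 and sigma_p(L) is the open disk.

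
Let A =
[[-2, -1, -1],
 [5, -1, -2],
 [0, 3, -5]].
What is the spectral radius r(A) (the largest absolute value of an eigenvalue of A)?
r(A) ≈ 4.864

The eigenvalues of A are the roots of its characteristic polynomial. With M = A (coefficients from the trace, the sum of principal 2x2 minors, and det A):
  p(λ) = det(λ I - M) = λ^3 + 8λ^2 + 28λ + 62.
No integer candidate from the rational root theorem (±divisors of 62) is a root, so the roots are irrational. The cubic discriminant is Δ = -18412 < 0, so there is one real root and a complex-conjugate pair. p(-5) = -3 and p(-4) = 14 have opposite signs, so a root lies in (-5, -4); Newton's method refines it to λ ≈ -4.864. Dividing out (λ - (-4.864)) leaves approximately λ^2 + 3.136λ + 12.7466. For λ^2 + 3.136λ + 12.7466 the discriminant is -41.1521. It is negative, so the remaining roots are the complex-conjugate pair λ ≈ -1.568 ± 3.2075i. Their product equals the constant term, so |λ|^2 ≈ 12.7466 and |λ| ≈ 3.5702.
Thus the eigenvalues (to 4 decimals) are -4.864 (modulus 4.864); -1.568 ± 3.2075i (modulus 3.5702). The spectral radius is the largest modulus: r(A) ≈ 4.864. (Cross-check: r(A) ≤ ||A||_2 ≈ 6.2854; equality holds whenever A is normal, though it can also hold for some non-normal A.)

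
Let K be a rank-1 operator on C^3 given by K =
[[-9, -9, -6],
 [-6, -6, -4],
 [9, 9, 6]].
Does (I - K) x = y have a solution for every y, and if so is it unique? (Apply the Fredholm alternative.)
(I - K) is invertible (det(I - K) = 10 ≠ 0), so for every y in C^3 the equation (I - K) x = y has a unique solution.

K has rank 1, so it is an outer product K = u v^T: every row of K is a multiple of one row vector. Reading off the entries, u = (-3, -2, 3) and v = (3, 3, 2) (row i of K equals u_i·v^T). A rank-one matrix u v^T satisfies K u = u (v·u) and kills the (2)-dimensional subspace v^⊥, so its characteristic polynomial is lambda^2 (lambda - v·u) with v·u = tr K = -9. Hence the eigenvalues of I - K are 1 (multiplicity 2) and 1 - (-9) = 10, so det(I - K) = 10. (Direct check: I - K =
[[10, 9, 6],
 [6, 7, 4],
 [-9, -9, -5]]
has determinant 10.) The finite-dimensional Fredholm alternative says: either (I - K) is invertible, or ker(I - K) ≠ {0} and then range(I - K) = ker((I - K)^*)^⊥, with dim ker(I - K) = dim ker((I - K)^*). Since det(I - K) ≠ 0, 1 is not an eigenvalue of K and ker(I - K) = {0}, so we are in the first case: for every y there is a unique x = (I - K)^(-1) y. Explicitly, by the Sherman–Morrison formula, (I - u v^T)^(-1) = I + u v^T/(1 - v·u), i.e. (I - K)^(-1) = I + K/(10).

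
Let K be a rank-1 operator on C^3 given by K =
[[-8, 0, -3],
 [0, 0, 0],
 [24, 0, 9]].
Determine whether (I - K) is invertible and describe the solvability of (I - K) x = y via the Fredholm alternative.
(I - K) is singular (det(I - K) = 0, i.e. 1 ∈ sigma(K)). (I - K) x = y is solvable iff y ⊥ ker((I - K)^*) = span{(-8, 0, -3)}, i.e. iff -8y_1 - 3y_3 = 0. When solvable, the solutions are x = y + c·(1, 0, -3), c arbitrary (ker(I - K) = span{(1, 0, -3)}, dimension 1).

K has rank 1, so it is an outer product K = u v^T: every row of K is a multiple of one row vector. Reading off the entries, u = (1, 0, -3) and v = (-8, 0, -3) (row i of K equals u_i·v^T). A rank-one matrix u v^T satisfies K u = u (v·u) and kills the (2)-dimensional subspace v^⊥, so its characteristic polynomial is lambda^2 (lambda - v·u) with v·u = tr K = 1. Hence the eigenvalues of I - K are 1 (multiplicity 2) and 1 - (1) = 0, so det(I - K) = 0. (Direct check: I - K =
[[9, 0, 3],
 [0, 1, 0],
 [-24, 0, -8]]
has determinant 0.) So 1 is an eigenvalue of K and (I - K) is not invertible. The finite-dimensional Fredholm alternative says: either (I - K) is invertible, or ker(I - K) ≠ {0} and then range(I - K) = ker((I - K)^*)^⊥, with dim ker(I - K) = dim ker((I - K)^*). We are in the second case, so we need both kernels. Kernel of I - K: (I - K) u = u - u (v·u) = u - u = 0, so ker(I - K) = span{u} = span{(1, 0, -3)} (it is exactly 1-dimensional because rank(I - K) = 2). Kernel of the adjoint: K is real, so (I - K)^* = I - K^T = I - v u^T, and (I - v u^T) v = v - v (u·v) = 0; hence ker((I - K)^*) = span{v} = span{(-8, 0, -3)}. Therefore (I - K) x = y is solvable iff <y, v> = 0, i.e. iff -8y_1 - 3y_3 = 0. When this holds, K y = u (v·y) = 0, so (I - K) y = y and x = y is a particular solution; the full solution set is the line x = y + c·u = y + c·(1, 0, -3), c ∈ C.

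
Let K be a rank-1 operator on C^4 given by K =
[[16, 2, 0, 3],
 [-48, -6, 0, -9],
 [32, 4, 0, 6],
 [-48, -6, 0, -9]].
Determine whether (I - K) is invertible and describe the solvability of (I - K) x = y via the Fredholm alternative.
(I - K) is singular (det(I - K) = 0, i.e. 1 ∈ sigma(K)). (I - K) x = y is solvable iff y ⊥ ker((I - K)^*) = span{(16, 2, 0, 3)}, i.e. iff 16y_1 + 2y_2 + 3y_4 = 0. When solvable, the solutions are x = y + c·(1, -3, 2, -3), c arbitrary (ker(I - K) = span{(1, -3, 2, -3)}, dimension 1).

K has rank 1, so it is an outer product K = u v^T: every row of K is a multiple of one row vector. Reading off the entries, u = (1, -3, 2, -3) and v = (16, 2, 0, 3) (row i of K equals u_i·v^T). A rank-one matrix u v^T satisfies K u = u (v·u) and kills the (3)-dimensional subspace v^⊥, so its characteristic polynomial is lambda^3 (lambda - v·u) with v·u = tr K = 1. Hence the eigenvalues of I - K are 1 (multiplicity 3) and 1 - (1) = 0, so det(I - K) = 0. (Direct check: I - K =
[[-15, -2, 0, -3],
 [48, 7, 0, 9],
 [-32, -4, 1, -6],
 [48, 6, 0, 10]]
has determinant 0.) So 1 is an eigenvalue of K and (I - K) is not invertible. The finite-dimensional Fredholm alternative says: either (I - K) is invertible, or ker(I - K) ≠ {0} and then range(I - K) = ker((I - K)^*)^⊥, with dim ker(I - K) = dim ker((I - K)^*). We are in the second case, so we need both kernels. Kernel of I - K: (I - K) u = u - u (v·u) = u - u = 0, so ker(I - K) = span{u} = span{(1, -3, 2, -3)} (it is exactly 1-dimensional because rank(I - K) = 3). Kernel of the adjoint: K is real, so (I - K)^* = I - K^T = I - v u^T, and (I - v u^T) v = v - v (u·v) = 0; hence ker((I - K)^*) = span{v} = span{(16, 2, 0, 3)}. Therefore (I - K) x = y is solvable iff <y, v> = 0, i.e. iff 16y_1 + 2y_2 + 3y_4 = 0. When this holds, K y = u (v·y) = 0, so (I - K) y = y and x = y is a particular solution; the full solution set is the line x = y + c·u = y + c·(1, -3, 2, -3), c ∈ C.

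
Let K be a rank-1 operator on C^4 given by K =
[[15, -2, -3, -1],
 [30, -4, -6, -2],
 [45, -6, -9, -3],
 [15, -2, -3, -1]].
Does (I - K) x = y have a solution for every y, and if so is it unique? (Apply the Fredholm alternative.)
(I - K) is singular (det(I - K) = 0, i.e. 1 ∈ sigma(K)). (I - K) x = y is solvable iff y ⊥ ker((I - K)^*) = span{(15, -2, -3, -1)}, i.e. iff 15y_1 - 2y_2 - 3y_3 - y_4 = 0. When solvable, the solutions are x = y + c·(1, 2, 3, 1), c arbitrary (ker(I - K) = span{(1, 2, 3, 1)}, dimension 1).

K has rank 1, so it is an outer product K = u v^T: every row of K is a multiple of one row vector. Reading off the entries, u = (1, 2, 3, 1) and v = (15, -2, -3, -1) (row i of K equals u_i·v^T). A rank-one matrix u v^T satisfies K u = u (v·u) and kills the (3)-dimensional subspace v^⊥, so its characteristic polynomial is lambda^3 (lambda - v·u) with v·u = tr K = 1. Hence the eigenvalues of I - K are 1 (multiplicity 3) and 1 - (1) = 0, so det(I - K) = 0. (Direct check: I - K =
[[-14, 2, 3, 1],
 [-30, 5, 6, 2],
 [-45, 6, 10, 3],
 [-15, 2, 3, 2]]
has determinant 0.) So 1 is an eigenvalue of K and (I - K) is not invertible. The finite-dimensional Fredholm alternative says: either (I - K) is invertible, or ker(I - K) ≠ {0} and then range(I - K) = ker((I - K)^*)^⊥, with dim ker(I - K) = dim ker((I - K)^*). We are in the second case, so we need both kernels. Kernel of I - K: (I - K) u = u - u (v·u) = u - u = 0, so ker(I - K) = span{u} = span{(1, 2, 3, 1)} (it is exactly 1-dimensional because rank(I - K) = 3). Kernel of the adjoint: K is real, so (I - K)^* = I - K^T = I - v u^T, and (I - v u^T) v = v - v (u·v) = 0; hence ker((I - K)^*) = span{v} = span{(15, -2, -3, -1)}. Therefore (I - K) x = y is solvable iff <y, v> = 0, i.e. iff 15y_1 - 2y_2 - 3y_3 - y_4 = 0. When this holds, K y = u (v·y) = 0, so (I - K) y = y and x = y is a particular solution; the full solution set is the line x = y + c·u = y + c·(1, 2, 3, 1), c ∈ C.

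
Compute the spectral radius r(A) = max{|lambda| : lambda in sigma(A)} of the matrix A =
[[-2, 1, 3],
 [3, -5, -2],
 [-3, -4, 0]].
r(A) ≈ 7.052

The eigenvalues of A are the roots of its characteristic polynomial. With M = A (coefficients from the trace, the sum of principal 2x2 minors, and det A):
  p(λ) = det(λ I - M) = λ^3 + 7λ^2 + 8λ + 59.
No integer candidate from the rational root theorem (±divisors of 59) is a root, so the roots are irrational. The cubic discriminant is Δ = -114375 < 0, so there is one real root and a complex-conjugate pair. p(-8) = -69 and p(-7) = 3 have opposite signs, so a root lies in (-8, -7); Newton's method refines it to λ ≈ -7.052. Dividing out (λ - (-7.052)) leaves approximately λ^2 - 0.052λ + 8.3665. For λ^2 - 0.052λ + 8.3665 the discriminant is -33.4631. It is negative, so the remaining roots are the complex-conjugate pair λ ≈ 0.026 ± 2.8924i. Their product equals the constant term, so |λ|^2 ≈ 8.3665 and |λ| ≈ 2.8925.
Thus the eigenvalues (to 4 decimals) are -7.052 (modulus 7.052); 0.026 ± 2.8924i (modulus 2.8925). The spectral radius is the largest modulus: r(A) ≈ 7.052. (Cross-check: r(A) ≤ ||A||_2 ≈ 7.0758; equality holds whenever A is normal, though it can also hold for some non-normal A.)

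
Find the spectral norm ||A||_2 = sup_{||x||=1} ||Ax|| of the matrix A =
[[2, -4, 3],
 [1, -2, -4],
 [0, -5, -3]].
||A||_2 ≈ 7.2803 (= sqrt(largest eigenvalue of A^T A))

||A||_2 = sigma_max(A) = sqrt(lambda_max(A^T A)). Form the symmetric matrix M = A^T A =
[[5, -10, 2],
 [-10, 45, 11],
 [2, 11, 34]].
Its characteristic polynomial (trace, sum of principal 2x2 minors, determinant of M give the coefficients) is
  p(λ) = det(λ I - M) = λ^3 - 84λ^2 + 1700λ - 3025.
No integer candidate from the rational root theorem (±divisors of 3025) is a root, so the roots are irrational. The cubic discriminant is Δ = 1096514725 > 0, so there are three distinct real roots. p(1) = -1408 and p(2) = 47 have opposite signs, so a root lies in (1, 2); Newton's method refines it to λ ≈ 1.9659. p(29) = 20 and p(30) = -625 have opposite signs, so a root lies in (29, 30); Newton's method refines it to λ ≈ 29.0308. p(53) = -4 and p(54) = 1295 have opposite signs, so a root lies in (53, 54); Newton's method refines it to λ ≈ 53.0033. Check (Vieta): the three roots sum to 84, matching tr M = 84.
So the eigenvalues of A^T A are ≈ 1.9659, 29.0308, 53.0033 (all ≥ 0, as they must be for A^T A). The largest is λ_max ≈ 53.0033, hence ||A||_2 = sqrt(λ_max) ≈ 7.2803.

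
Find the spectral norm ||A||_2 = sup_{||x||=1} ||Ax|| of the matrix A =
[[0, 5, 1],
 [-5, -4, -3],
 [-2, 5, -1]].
||A||_2 ≈ 8.5348 (= sqrt(largest eigenvalue of A^T A))

||A||_2 = sigma_max(A) = sqrt(lambda_max(A^T A)). Form the symmetric matrix M = A^T A =
[[29, 10, 17],
 [10, 66, 12],
 [17, 12, 11]].
Its characteristic polynomial (trace, sum of principal 2x2 minors, determinant of M give the coefficients) is
  p(λ) = det(λ I - M) = λ^3 - 106λ^2 + 2426λ - 784.
No integer candidate from the rational root theorem (±divisors of 784) is a root, so the roots are irrational. The cubic discriminant is Δ = 8893912816 > 0, so there are three distinct real roots. p(0) = -784 and p(1) = 1537 have opposite signs, so a root lies in (0, 1); Newton's method refines it to λ ≈ 0.3278. p(32) = 1072 and p(33) = -223 have opposite signs, so a root lies in (32, 33); Newton's method refines it to λ ≈ 32.8287. p(72) = -2368 and p(73) = 457 have opposite signs, so a root lies in (72, 73); Newton's method refines it to λ ≈ 72.8435. Check (Vieta): the three roots sum to 106, matching tr M = 106.
So the eigenvalues of A^T A are ≈ 0.3278, 32.8287, 72.8435 (all ≥ 0, as they must be for A^T A). The largest is λ_max ≈ 72.8435, hence ||A||_2 = sqrt(λ_max) ≈ 8.5348.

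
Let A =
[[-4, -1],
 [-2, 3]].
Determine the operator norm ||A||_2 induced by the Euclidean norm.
||A||_2 = sqrt((30 + sqrt(116))/2) ≈ 4.515 (= sqrt(largest eigenvalue of A^T A))

||A||_2 = sigma_max(A) = sqrt(lambda_max(A^T A)). Form the symmetric matrix M = A^T A =
[[20, -2],
 [-2, 10]].
Its characteristic polynomial (trace, determinant of M give the coefficients) is
  p(λ) = det(λ I - M) = λ^2 - 30λ + 196.
For λ^2 - 30λ + 196 the discriminant is 116. It is nonnegative but not a perfect square, so the roots are real and irrational: λ = (30 ± sqrt(116))/2 ≈ 20.3852, 9.6148.
So the eigenvalues of A^T A are ≈ 9.6148, 20.3852 (all ≥ 0, as they must be for A^T A). The largest is λ_max = (30 + sqrt(116))/2 ≈ 20.3852, hence ||A||_2 = sqrt(λ_max) = sqrt((30 + sqrt(116))/2) ≈ 4.515.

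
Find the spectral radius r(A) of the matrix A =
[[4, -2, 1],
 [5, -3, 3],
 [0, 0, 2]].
r(A) = 2

The eigenvalues of A are the roots of its characteristic polynomial. With M = A (coefficients from the trace, the sum of principal 2x2 minors, and det A):
  p(λ) = det(λ I - M) = λ^3 - 3λ^2 + 4.
By the rational root theorem any rational root is an integer divisor of 4. Testing λ = 2: p(2) = 8 - 12 + 0 + 4 = 0, so λ = 2 is a root. Dividing out (λ - 2) leaves p(λ) = (λ - 2)(λ^2 - λ - 2). For λ^2 - λ - 2 the discriminant is 9. It is a perfect square (3^2), so the roots are rational: λ = (1 ± 3)/2 = 2, -1.
Thus the eigenvalues (to 4 decimals) are 2 (modulus 2); -1 (modulus 1). The spectral radius is the largest modulus: r(A) = 2. (Cross-check: r(A) ≤ ||A||_2 ≈ 7.9772; equality holds whenever A is normal, though it can also hold for some non-normal A.)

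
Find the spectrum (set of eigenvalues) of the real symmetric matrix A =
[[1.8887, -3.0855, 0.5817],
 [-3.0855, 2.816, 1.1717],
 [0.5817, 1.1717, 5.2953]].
sigma(A) ≈ {-1, 5, 6}

A is real symmetric, so its spectrum consists of real eigenvalues. Expanding the characteristic polynomial of the displayed matrix gives
  det(λ I - A) = p(λ) = λ^3 + (-10)λ^2 + (19)λ + (30.0013).
Solving p(λ) = 0 yields eigenvalues ≈ -1, 5, 6. (A is shown rounded to 4 decimals, so these recover the underlying integer eigenvalues to within that precision.)
Verification: the trace of A = 10 equals the sum of eigenvalues 10, and det(A) ≈ -30.0013 matches the eigenvalue product -30.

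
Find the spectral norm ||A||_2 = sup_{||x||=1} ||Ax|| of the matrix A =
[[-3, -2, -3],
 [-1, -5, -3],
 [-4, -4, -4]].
||A||_2 ≈ 9.891 (= sqrt(largest eigenvalue of A^T A))

||A||_2 = sigma_max(A) = sqrt(lambda_max(A^T A)). Form the symmetric matrix M = A^T A =
[[26, 27, 28],
 [27, 45, 37],
 [28, 37, 34]].
Its characteristic polynomial (trace, sum of principal 2x2 minors, determinant of M give the coefficients) is
  p(λ) = det(λ I - M) = λ^3 - 105λ^2 + 702λ - 64.
No integer candidate from the rational root theorem (±divisors of 64) is a root, so the roots are irrational. The cubic discriminant is Δ = 3837821796 > 0, so there are three distinct real roots. p(0) = -64 and p(1) = 534 have opposite signs, so a root lies in (0, 1); Newton's method refines it to λ ≈ 0.0924. p(7) = 48 and p(8) = -656 have opposite signs, so a root lies in (7, 8); Newton's method refines it to λ ≈ 7.0765. p(97) = -7242 and p(98) = 1504 have opposite signs, so a root lies in (97, 98); Newton's method refines it to λ ≈ 97.8311. Check (Vieta): the three roots sum to 105, matching tr M = 105.
So the eigenvalues of A^T A are ≈ 0.0924, 7.0765, 97.8311 (all ≥ 0, as they must be for A^T A). The largest is λ_max ≈ 97.8311, hence ||A||_2 = sqrt(λ_max) ≈ 9.891.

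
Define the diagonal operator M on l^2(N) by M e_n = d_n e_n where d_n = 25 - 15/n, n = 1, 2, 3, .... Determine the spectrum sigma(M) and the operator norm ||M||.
sigma(M) = {25 - 15/n : n ≥ 1} ∪ {25}; ||M|| = 25

A bounded diagonal operator on l^2 with diagonal entries d_n has spectrum equal to the closure of {d_n : n ≥ 1}: every d_n is an eigenvalue (with eigenvector e_n), so {d_n} ⊂ sigma(M); the spectrum is closed, so its closure is too; and for lambda not in the closure, (M - lambda I) has bounded inverse (the diagonal entries 1/(d_n - lambda) are bounded). For our sequence d_n = 25 - 15/n, n = 1, 2, 3, ...:
  - {d_n} = {25 - 15/n : n ≥ 1}; the only limit point is 25
  - closure = {25 - 15/n : n ≥ 1} ∪ {25}
For the norm: a diagonal operator has ||M|| = sup_n |d_n|. Here d_n = 25 - 15/n increases monotonically from d_1 = 10 toward 25, with all terms in [10, 25); so sup_n |d_n| = 25 (the supremum is the limit, not attained). So ||M|| = 25.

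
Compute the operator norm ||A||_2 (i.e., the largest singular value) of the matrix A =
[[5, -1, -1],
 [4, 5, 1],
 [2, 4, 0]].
||A||_2 ≈ 8.1686 (= sqrt(largest eigenvalue of A^T A))

||A||_2 = sigma_max(A) = sqrt(lambda_max(A^T A)). Form the symmetric matrix M = A^T A =
[[45, 23, -1],
 [23, 42, 6],
 [-1, 6, 2]].
Its characteristic polynomial (trace, sum of principal 2x2 minors, determinant of M give the coefficients) is
  p(λ) = det(λ I - M) = λ^3 - 89λ^2 + 1498λ - 784.
No integer candidate from the rational root theorem (±divisors of 784) is a root, so the roots are irrational. The cubic discriminant is Δ = 3982745284 > 0, so there are three distinct real roots. p(0) = -784 and p(1) = 626 have opposite signs, so a root lies in (0, 1); Newton's method refines it to λ ≈ 0.5406. p(21) = 686 and p(22) = -256 have opposite signs, so a root lies in (21, 22); Newton's method refines it to λ ≈ 21.7333. p(66) = -2104 and p(67) = 824 have opposite signs, so a root lies in (66, 67); Newton's method refines it to λ ≈ 66.7261. Check (Vieta): the three roots sum to 89, matching tr M = 89.
So the eigenvalues of A^T A are ≈ 0.5406, 21.7333, 66.7261 (all ≥ 0, as they must be for A^T A). The largest is λ_max ≈ 66.7261, hence ||A||_2 = sqrt(λ_max) ≈ 8.1686.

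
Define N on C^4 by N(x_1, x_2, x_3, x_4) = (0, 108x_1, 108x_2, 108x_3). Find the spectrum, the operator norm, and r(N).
sigma(N) = {0}; ||N|| = 108; r(N) = 0. (N is nilpotent with N^4 = 0.)

On C^4, N is a strictly lower-triangular matrix with 108 on the subdiagonal and zeros elsewhere, so its characteristic polynomial is lambda^4 and every eigenvalue is 0: sigma(N) = {0}. For the operator norm, N e_i = 108e_{i+1} for i = 1, ..., 3 and N e_4 = 0, so the singular values of N are 108 (with multiplicity 3) and 0; hence ||N|| = 108. The spectral radius r(N) = max|lambda| = 0. Note ||N|| > r(N) — characteristic of non-normal nilpotent operators. Indeed N^4 = 0.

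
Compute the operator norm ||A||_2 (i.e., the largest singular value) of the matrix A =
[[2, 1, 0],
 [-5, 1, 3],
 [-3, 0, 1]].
||A||_2 ≈ 6.8673 (= sqrt(largest eigenvalue of A^T A))

||A||_2 = sigma_max(A) = sqrt(lambda_max(A^T A)). Form the symmetric matrix M = A^T A =
[[38, -3, -18],
 [-3, 2, 3],
 [-18, 3, 10]].
Its characteristic polynomial (trace, sum of principal 2x2 minors, determinant of M give the coefficients) is
  p(λ) = det(λ I - M) = λ^3 - 50λ^2 + 134λ - 4.
No integer candidate from the rational root theorem (±divisors of 4) is a root, so the roots are irrational. The cubic discriminant is Δ = 33747552 > 0, so there are three distinct real roots. p(0) = -4 and p(1) = 81 have opposite signs, so a root lies in (0, 1); Newton's method refines it to λ ≈ 0.0302. p(2) = 72 and p(3) = -25 have opposite signs, so a root lies in (2, 3); Newton's method refines it to λ ≈ 2.8094. p(47) = -333 and p(48) = 1820 have opposite signs, so a root lies in (47, 48); Newton's method refines it to λ ≈ 47.1604. Check (Vieta): the three roots sum to 50, matching tr M = 50.
So the eigenvalues of A^T A are ≈ 0.0302, 2.8094, 47.1604 (all ≥ 0, as they must be for A^T A). The largest is λ_max ≈ 47.1604, hence ||A||_2 = sqrt(λ_max) ≈ 6.8673.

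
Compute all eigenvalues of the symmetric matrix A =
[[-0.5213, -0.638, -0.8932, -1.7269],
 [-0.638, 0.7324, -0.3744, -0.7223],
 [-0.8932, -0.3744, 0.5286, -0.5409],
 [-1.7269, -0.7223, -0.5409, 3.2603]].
sigma(A) ≈ {-2, 1, 4} (1 with multiplicity 2)

A is real symmetric, so its spectrum consists of real eigenvalues. Expanding the characteristic polynomial of the displayed matrix gives
  det(λ I - A) = p(λ) = λ^4 + (-4)λ^3 + (-3)λ^2 + (14)λ + (-8).
Solving p(λ) = 0 yields eigenvalues ≈ -2, 1, 1, 4. (A is shown rounded to 4 decimals, so these recover the underlying integer eigenvalues to within that precision.)
Verification: the trace of A = 4 equals the sum of eigenvalues 4, and det(A) ≈ -7.9999 matches the eigenvalue product -8.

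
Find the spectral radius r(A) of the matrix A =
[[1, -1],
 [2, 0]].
r(A) = sqrt(2) ≈ 1.4142

The eigenvalues of A are the roots of its characteristic polynomial. With M = A (coefficients from the trace and determinant):
  p(λ) = det(λ I - M) = λ^2 - λ + 2.
For λ^2 - λ + 2 the discriminant is -7. It is negative, so the roots are the complex-conjugate pair λ = 1/2 ± (sqrt(7)/2) i ≈ 0.5 ± 1.3229i. For a conjugate pair the product of the roots equals the constant term, so |λ|^2 = 2 and |λ| = sqrt(2) ≈ 1.4142.
Thus the eigenvalues (to 4 decimals) are 0.5 ± 1.3229i (modulus 1.4142). The spectral radius is the largest modulus: r(A) = sqrt(2) ≈ 1.4142. (Cross-check: r(A) ≤ ||A||_2 ≈ 2.2882; equality holds whenever A is normal, though it can also hold for some non-normal A.)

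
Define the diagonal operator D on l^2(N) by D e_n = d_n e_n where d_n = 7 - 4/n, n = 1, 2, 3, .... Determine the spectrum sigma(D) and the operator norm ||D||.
sigma(D) = {7 - 4/n : n ≥ 1} ∪ {7}; ||D|| = 7

A bounded diagonal operator on l^2 with diagonal entries d_n has spectrum equal to the closure of {d_n : n ≥ 1}: every d_n is an eigenvalue (with eigenvector e_n), so {d_n} ⊂ sigma(D); the spectrum is closed, so its closure is too; and for lambda not in the closure, (D - lambda I) has bounded inverse (the diagonal entries 1/(d_n - lambda) are bounded). For our sequence d_n = 7 - 4/n, n = 1, 2, 3, ...:
  - {d_n} = {7 - 4/n : n ≥ 1}; the only limit point is 7
  - closure = {7 - 4/n : n ≥ 1} ∪ {7}
For the norm: a diagonal operator has ||D|| = sup_n |d_n|. Here d_n = 7 - 4/n increases monotonically from d_1 = 3 toward 7, with all terms in [3, 7); so sup_n |d_n| = 7 (the supremum is the limit, not attained). So ||D|| = 7.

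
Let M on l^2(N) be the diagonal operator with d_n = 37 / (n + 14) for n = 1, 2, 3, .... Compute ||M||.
||M|| = 37/15 (attained at n = 1)

For M diagonal, ||M|| = sup_n |d_n| = sup_n 37/(n + 14). This is positive and strictly decreasing in n, so the supremum is attained at n = 1: d_1 = 37/(1 + 14) = 37/15. Hence ||M|| = 37/15.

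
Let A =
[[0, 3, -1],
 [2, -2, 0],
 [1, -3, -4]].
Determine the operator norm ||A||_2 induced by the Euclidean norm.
||A||_2 ≈ 5.5926 (= sqrt(largest eigenvalue of A^T A))

||A||_2 = sigma_max(A) = sqrt(lambda_max(A^T A)). Form the symmetric matrix M = A^T A =
[[5, -7, -4],
 [-7, 22, 9],
 [-4, 9, 17]].
Its characteristic polynomial (trace, sum of principal 2x2 minors, determinant of M give the coefficients) is
  p(λ) = det(λ I - M) = λ^3 - 44λ^2 + 423λ - 784.
No integer candidate from the rational root theorem (±divisors of 784) is a root, so the roots are irrational. The cubic discriminant is Δ = 22578484 > 0, so there are three distinct real roots. p(2) = -106 and p(3) = 116 have opposite signs, so a root lies in (2, 3); Newton's method refines it to λ ≈ 2.437. p(10) = 46 and p(11) = -124 have opposite signs, so a root lies in (10, 11); Newton's method refines it to λ ≈ 10.2859. p(31) = -164 and p(32) = 464 have opposite signs, so a root lies in (31, 32); Newton's method refines it to λ ≈ 31.2772. Check (Vieta): the three roots sum to 44, matching tr M = 44.
So the eigenvalues of A^T A are ≈ 2.437, 10.2859, 31.2772 (all ≥ 0, as they must be for A^T A). The largest is λ_max ≈ 31.2772, hence ||A||_2 = sqrt(λ_max) ≈ 5.5926.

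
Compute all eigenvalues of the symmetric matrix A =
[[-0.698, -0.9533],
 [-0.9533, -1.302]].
sigma(A) ≈ {-2, 0}

A is real symmetric, so its spectrum consists of real eigenvalues. Expanding the characteristic polynomial of the displayed matrix gives
  det(λ I - A) = p(λ) = λ^2 + (2)λ + (0).
Solving p(λ) = 0 yields eigenvalues ≈ -2, 0. (A is shown rounded to 4 decimals, so these recover the underlying integer eigenvalues to within that precision.)
Verification: the trace of A = -2 equals the sum of eigenvalues -2, and det(A) ≈ 0.0000 matches the eigenvalue product 0.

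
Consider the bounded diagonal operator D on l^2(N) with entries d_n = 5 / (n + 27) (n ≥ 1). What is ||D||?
||D|| = 5/28 (attained at n = 1)

For D diagonal, ||D|| = sup_n |d_n| = sup_n 5/(n + 27). This is positive and strictly decreasing in n, so the supremum is attained at n = 1: d_1 = 5/(1 + 27) = 5/28. Hence ||D|| = 5/28.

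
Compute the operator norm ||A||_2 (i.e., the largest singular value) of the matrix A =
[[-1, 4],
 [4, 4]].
||A||_2 = sqrt((49 + sqrt(801))/2) ≈ 6.217 (= sqrt(largest eigenvalue of A^T A))

||A||_2 = sigma_max(A) = sqrt(lambda_max(A^T A)). Form the symmetric matrix M = A^T A =
[[17, 12],
 [12, 32]].
Its characteristic polynomial (trace, determinant of M give the coefficients) is
  p(λ) = det(λ I - M) = λ^2 - 49λ + 400.
For λ^2 - 49λ + 400 the discriminant is 801. It is nonnegative but not a perfect square, so the roots are real and irrational: λ = (49 ± sqrt(801))/2 ≈ 38.651, 10.349.
So the eigenvalues of A^T A are ≈ 10.349, 38.651 (all ≥ 0, as they must be for A^T A). The largest is λ_max = (49 + sqrt(801))/2 ≈ 38.651, hence ||A||_2 = sqrt(λ_max) = sqrt((49 + sqrt(801))/2) ≈ 6.217.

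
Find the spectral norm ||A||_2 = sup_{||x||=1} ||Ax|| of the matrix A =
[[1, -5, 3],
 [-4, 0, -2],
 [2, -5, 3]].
||A||_2 ≈ 8.8076 (= sqrt(largest eigenvalue of A^T A))

||A||_2 = sigma_max(A) = sqrt(lambda_max(A^T A)). Form the symmetric matrix M = A^T A =
[[21, -15, 17],
 [-15, 50, -30],
 [17, -30, 22]].
Its characteristic polynomial (trace, sum of principal 2x2 minors, determinant of M give the coefficients) is
  p(λ) = det(λ I - M) = λ^3 - 93λ^2 + 1198λ - 100.
No integer candidate from the rational root theorem (±divisors of 100) is a root, so the roots are irrational. The cubic discriminant is Δ = 5414114228 > 0, so there are three distinct real roots. p(0) = -100 and p(1) = 1006 have opposite signs, so a root lies in (0, 1); Newton's method refines it to λ ≈ 0.084. p(15) = 320 and p(16) = -644 have opposite signs, so a root lies in (15, 16); Newton's method refines it to λ ≈ 15.3429. p(77) = -2718 and p(78) = 2084 have opposite signs, so a root lies in (77, 78); Newton's method refines it to λ ≈ 77.5731. Check (Vieta): the three roots sum to 93, matching tr M = 93.
So the eigenvalues of A^T A are ≈ 0.084, 15.3429, 77.5731 (all ≥ 0, as they must be for A^T A). The largest is λ_max ≈ 77.5731, hence ||A||_2 = sqrt(λ_max) ≈ 8.8076.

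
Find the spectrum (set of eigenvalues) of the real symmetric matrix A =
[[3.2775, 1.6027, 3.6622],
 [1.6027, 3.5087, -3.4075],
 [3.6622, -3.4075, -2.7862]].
sigma(A) ≈ {-6, 5} (5 with multiplicity 2)

A is real symmetric, so its spectrum consists of real eigenvalues. Expanding the characteristic polynomial of the displayed matrix gives
  det(λ I - A) = p(λ) = λ^3 + (-4)λ^2 + (-35)λ + (149.9968).
Solving p(λ) = 0 yields eigenvalues ≈ -6, 5, 5. (A is shown rounded to 4 decimals, so these recover the underlying integer eigenvalues to within that precision.)
Verification: the trace of A = 4 equals the sum of eigenvalues 4, and det(A) ≈ -149.9968 matches the eigenvalue product -150.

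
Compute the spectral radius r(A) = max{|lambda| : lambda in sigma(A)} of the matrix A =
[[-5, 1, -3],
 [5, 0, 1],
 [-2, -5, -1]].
r(A) ≈ 4.5598

The eigenvalues of A are the roots of its characteristic polynomial. With M = A (coefficients from the trace, the sum of principal 2x2 minors, and det A):
  p(λ) = det(λ I - M) = λ^3 + 6λ^2 - λ - 53.
No integer candidate from the rational root theorem (±divisors of 53) is a root, so the roots are irrational. The cubic discriminant is Δ = -24287 < 0, so there is one real root and a complex-conjugate pair. p(2) = -23 and p(3) = 25 have opposite signs, so a root lies in (2, 3); Newton's method refines it to λ ≈ 2.5491. Dividing out (λ - (2.5491)) leaves approximately λ^2 + 8.5491λ + 20.792. For λ^2 + 8.5491λ + 20.792 the discriminant is -10.0817. It is negative, so the remaining roots are the complex-conjugate pair λ ≈ -4.2745 ± 1.5876i. Their product equals the constant term, so |λ|^2 ≈ 20.792 and |λ| ≈ 4.5598.
Thus the eigenvalues (to 4 decimals) are 2.5491 (modulus 2.5491); -4.2745 ± 1.5876i (modulus 4.5598). The spectral radius is the largest modulus: r(A) ≈ 4.5598. (Cross-check: r(A) ≤ ||A||_2 ≈ 8.0015; equality holds whenever A is normal, though it can also hold for some non-normal A.)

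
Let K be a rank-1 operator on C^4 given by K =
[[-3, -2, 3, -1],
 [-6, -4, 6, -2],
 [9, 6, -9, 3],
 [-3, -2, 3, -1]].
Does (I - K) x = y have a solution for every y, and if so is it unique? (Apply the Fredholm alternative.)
(I - K) is invertible (det(I - K) = 18 ≠ 0), so for every y in C^4 the equation (I - K) x = y has a unique solution.

K has rank 1, so it is an outer product K = u v^T: every row of K is a multiple of one row vector. Reading off the entries, u = (-1, -2, 3, -1) and v = (3, 2, -3, 1) (row i of K equals u_i·v^T). A rank-one matrix u v^T satisfies K u = u (v·u) and kills the (3)-dimensional subspace v^⊥, so its characteristic polynomial is lambda^3 (lambda - v·u) with v·u = tr K = -17. Hence the eigenvalues of I - K are 1 (multiplicity 3) and 1 - (-17) = 18, so det(I - K) = 18. (Direct check: I - K =
[[4, 2, -3, 1],
 [6, 5, -6, 2],
 [-9, -6, 10, -3],
 [3, 2, -3, 2]]
has determinant 18.) The finite-dimensional Fredholm alternative says: either (I - K) is invertible, or ker(I - K) ≠ {0} and then range(I - K) = ker((I - K)^*)^⊥, with dim ker(I - K) = dim ker((I - K)^*). Since det(I - K) ≠ 0, 1 is not an eigenvalue of K and ker(I - K) = {0}, so we are in the first case: for every y there is a unique x = (I - K)^(-1) y. Explicitly, by the Sherman–Morrison formula, (I - u v^T)^(-1) = I + u v^T/(1 - v·u), i.e. (I - K)^(-1) = I + K/(18).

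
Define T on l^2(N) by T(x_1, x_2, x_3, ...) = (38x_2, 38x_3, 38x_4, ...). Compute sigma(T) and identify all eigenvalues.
sigma(T) = closed disk {z in C : |z| ≤ 38}; sigma_p(T) = open disk {z in C : |z| < 38}

Note T = 38·V where V is the unit left shift (V x)_k = x_{k+1}; so sigma(T) = 38·sigma(V) and ||T|| = 38||V||. ||T x||^2 = 1444sum_{k≥2} |x_k|^2 ≤ 1444||x||^2, with equality on {x : x_1 = 0}, so ||T|| = 38. For any lambda with |lambda| < 38, set r = lambda/38 (|r| < 1); the vector x = (1, r, r^2, ...) is in l^2 and satisfies T x = 38(r, r^2, ...) = lambda x, so lambda is an eigenvalue. On the boundary |lambda| = 38 the geometric series diverges, so no l^2 eigenvector exists, but these lambda lie in the approximate point spectrum. Hence sigma(T) is the closed disk of radius 38 and sigma_p(T) is the open disk.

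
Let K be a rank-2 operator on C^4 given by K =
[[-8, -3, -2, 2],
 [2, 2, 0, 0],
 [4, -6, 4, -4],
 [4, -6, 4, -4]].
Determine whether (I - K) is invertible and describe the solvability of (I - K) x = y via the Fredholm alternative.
(I - K) is invertible (det(I - K) = -3 ≠ 0), so for every y in C^4 the equation (I - K) x = y has a unique solution.

K has rank 2 and factors as K = U V^T = u1 v1^T + u2 v2^T with u1 = (-3, 1, 0, 0), v1 = (2, 2, 0, 0), u2 = (-1, 0, 2, 2), v2 = (2, -3, 2, -2) (multiplying out reproduces the displayed K). The nonzero eigenvalues of U V^T coincide with those of the 2 x 2 matrix G = V^T U = [[v1·u1, v1·u2], [v2·u1, v2·u2]] = [[-4, -2], [-9, -2]], and by the Sylvester determinant identity det(I_4 - U V^T) = det(I_2 - V^T U) = det([[5, 2], [9, 3]]) = (5)(3) - (2)(9) = -3. (Direct check: I - K =
[[9, 3, 2, -2],
 [-2, -1, 0, 0],
 [-4, 6, -3, 4],
 [-4, 6, -4, 5]]
has determinant -3.) The finite-dimensional Fredholm alternative says: either (I - K) is invertible, or ker(I - K) ≠ {0} and then range(I - K) = ker((I - K)^*)^⊥, with dim ker(I - K) = dim ker((I - K)^*). Since det(I - K) ≠ 0, 1 is not an eigenvalue of K and ker(I - K) = {0}, so we are in the first case: for every y there is a unique x = (I - K)^(-1) y. (Explicitly, by the Woodbury identity, (I - U V^T)^(-1) = I + U (I_2 - G)^(-1) V^T.)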